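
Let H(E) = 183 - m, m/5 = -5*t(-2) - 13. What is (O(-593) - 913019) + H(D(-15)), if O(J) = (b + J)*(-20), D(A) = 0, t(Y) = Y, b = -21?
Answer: -900541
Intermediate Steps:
m = -15 (m = 5*(-5*(-2) - 13) = 5*(10 - 13) = 5*(-3) = -15)
H(E) = 198 (H(E) = 183 - 1*(-15) = 183 + 15 = 198)
O(J) = 420 - 20*J (O(J) = (-21 + J)*(-20) = 420 - 20*J)
(O(-593) - 913019) + H(D(-15)) = ((420 - 20*(-593)) - 913019) + 198 = ((420 + 11860) - 913019) + 198 = (12280 - 913019) + 198 = -900739 + 198 = -900541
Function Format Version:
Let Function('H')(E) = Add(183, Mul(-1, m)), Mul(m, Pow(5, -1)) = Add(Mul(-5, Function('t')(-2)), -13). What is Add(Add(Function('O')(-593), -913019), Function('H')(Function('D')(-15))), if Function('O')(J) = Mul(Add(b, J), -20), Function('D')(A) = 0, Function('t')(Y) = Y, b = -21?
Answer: -900541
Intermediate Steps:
m = -15 (m = Mul(5, Add(Mul(-5, -2), -13)) = Mul(5, Add(10, -13)) = Mul(5, -3) = -15)
Function('H')(E) = 198 (Function('H')(E) = Add(183, Mul(-1, -15)) = Add(183, 15) = 198)
Function('O')(J) = Add(420, Mul(-20, J)) (Function('O')(J) = Mul(Add(-21, J), -20) = Add(420, Mul(-20, J)))
Add(Add(Function('O')(-593), -913019), Function('H')(Function('D')(-15))) = Add(Add(Add(420, Mul(-20, -593)), -913019), 198) = Add(Add(Add(420, 11860), -913019), 198) = Add(Add(12280, -913019), 198) = Add(-900739, 198) = -900541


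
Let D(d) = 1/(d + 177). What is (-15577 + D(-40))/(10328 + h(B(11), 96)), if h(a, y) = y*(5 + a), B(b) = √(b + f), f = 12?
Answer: -360387356/249598793 + 3201072*√23/249598793 ≈ -1.3824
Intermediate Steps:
D(d) = 1/(177 + d)
B(b) = √(12 + b) (B(b) = √(b + 12) = √(12 + b))
(-15577 + D(-40))/(10328 + h(B(11), 96)) = (-15577 + 1/(177 - 40))/(10328 + 96*(5 + √(12 + 11))) = (-15577 + 1/137)/(10328 + 96*(5 + √23)) = (-15577 + 1/137)/(10328 + (480 + 96*√23)) = -2134048/(137*(10808 + 96*√23))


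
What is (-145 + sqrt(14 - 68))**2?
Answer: 20971 - 870*I*sqrt(6) ≈ 20971.0 - 2131.1*I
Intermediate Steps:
(-145 + sqrt(14 - 68))**2 = (-145 + sqrt(-54))**2 = (-145 + 3*I*sqrt(6))**2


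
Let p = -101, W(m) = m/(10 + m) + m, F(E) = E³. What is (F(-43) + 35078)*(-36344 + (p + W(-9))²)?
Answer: 985568507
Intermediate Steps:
W(m) = m + m/(10 + m) (W(m) = m/(10 + m) + m = m + m/(10 + m))
(F(-43) + 35078)*(-36344 + (p + W(-9))²) = ((-43)³ + 35078)*(-36344 + (-101 - 9*(11 - 9)/(10 - 9))²) = (-79507 + 35078)*(-36344 + (-101 - 9*2/1)²) = -44429*(-36344 + (-101 - 9*1*2)²) = -44429*(-36344 + (-101 - 18)²) = -44429*(-36344 + (-119)²) = -44429*(-36344 + 14161) = -44429*(-22183) = 985568507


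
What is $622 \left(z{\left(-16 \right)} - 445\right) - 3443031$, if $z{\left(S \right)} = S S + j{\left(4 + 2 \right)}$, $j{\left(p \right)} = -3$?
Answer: $-3562455$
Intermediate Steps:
$z{\left(S \right)} = -3 + S^{2}$ ($z{\left(S \right)} = S S - 3 = S^{2} - 3 = -3 + S^{2}$)
$622 \left(z{\left(-16 \right)} - 445\right) - 3443031 = 622 \left(\left(-3 + \left(-16\right)^{2}\right) - 445\right) - 3443031 = 622 \left(\left(-3 + 256\right) - 445\right) - 3443031 = 622 \left(253 - 445\right) - 3443031 = 622 \left(-192\right) - 3443031 = -119424 - 3443031 = -3562455$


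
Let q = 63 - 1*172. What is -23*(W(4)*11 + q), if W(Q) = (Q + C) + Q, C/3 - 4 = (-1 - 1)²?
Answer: -5589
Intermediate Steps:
C = 24 (C = 12 + 3*(-1 - 1)² = 12 + 3*(-2)² = 12 + 3*4 = 12 + 12 = 24)
W(Q) = 24 + 2*Q (W(Q) = (Q + 24) + Q = (24 + Q) + Q = 24 + 2*Q)
q = -109 (q = 63 - 172 = -109)
-23*(W(4)*11 + q) = -23*((24 + 2*4)*11 - 109) = -23*((24 + 8)*11 - 109) = -23*(32*11 - 109) = -23*(352 - 109) = -23*243 = -5589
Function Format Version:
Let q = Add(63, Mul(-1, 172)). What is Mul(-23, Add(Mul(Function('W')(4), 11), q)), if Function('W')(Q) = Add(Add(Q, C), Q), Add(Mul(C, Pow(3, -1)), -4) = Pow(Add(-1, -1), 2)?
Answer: -5589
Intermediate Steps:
C = 24 (C = Add(12, Mul(3, Pow(Add(-1, -1), 2))) = Add(12, Mul(3, Pow(-2, 2))) = Add(12, Mul(3, 4)) = Add(12, 12) = 24)
Function('W')(Q) = Add(24, Mul(2, Q)) (Function('W')(Q) = Add(Add(Q, 24), Q) = Add(Add(24, Q), Q) = Add(24, Mul(2, Q)))
q = -109 (q = Add(63, -172) = -109)
Mul(-23, Add(Mul(Function('W')(4), 11), q)) = Mul(-23, Add(Mul(Add(24, Mul(2, 4)), 11), -109)) = Mul(-23, Add(Mul(Add(24, 8), 11), -109)) = Mul(-23, Add(Mul(32, 11), -109)) = Mul(-23, Add(352, -109)) = Mul(-23, 243) = -5589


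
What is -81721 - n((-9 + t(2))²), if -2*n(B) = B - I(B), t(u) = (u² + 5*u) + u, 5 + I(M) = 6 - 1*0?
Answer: -81697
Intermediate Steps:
I(M) = 1 (I(M) = -5 + (6 - 1*0) = -5 + (6 + 0) = -5 + 6 = 1)
t(u) = u² + 6*u
n(B) = ½ - B/2 (n(B) = -(B - 1*1)/2 = -(B - 1)/2 = -(-1 + B)/2 = ½ - B/2)
-81721 - n((-9 + t(2))²) = -81721 - (½ - (-9 + 2*(6 + 2))²/2) = -81721 - (½ - (-9 + 2*8)²/2) = -81721 - (½ - (-9 + 16)²/2) = -81721 - (½ - ½*7²) = -81721 - (½ - ½*49) = -81721 - (½ - 49/2) = -81721 - 1*(-24) = -81721 + 24 = -81697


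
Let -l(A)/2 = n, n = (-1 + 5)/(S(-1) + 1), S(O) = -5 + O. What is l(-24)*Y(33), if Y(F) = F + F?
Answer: 528/5 ≈ 105.60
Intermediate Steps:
Y(F) = 2*F
n = -⅘ (n = (-1 + 5)/((-5 - 1) + 1) = 4/(-6 + 1) = 4/(-5) = 4*(-⅕) = -⅘ ≈ -0.80000)
l(A) = 8/5 (l(A) = -2*(-⅘) = 8/5)
l(-24)*Y(33) = 8*(2*33)/5 = (8/5)*66 = 528/5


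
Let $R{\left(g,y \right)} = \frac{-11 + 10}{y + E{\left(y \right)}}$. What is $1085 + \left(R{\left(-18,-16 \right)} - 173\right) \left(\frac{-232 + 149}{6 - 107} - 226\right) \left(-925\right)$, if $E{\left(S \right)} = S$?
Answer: $- \frac{116437810405}{3232} \approx -3.6027 \cdot 10^{7}$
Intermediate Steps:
$R{\left(g,y \right)} = - \frac{1}{2 y}$ ($R{\left(g,y \right)} = \frac{-11 + 10}{y + y} = - \frac{1}{2 y}$)
$1085 + \left(R{\left(-18,-16 \right)} - 173\right) \left(\frac{-232 + 149}{6 - 107} - 226\right) \left(-925\right) = 1085 + \left(- \frac{1}{2 \left(-16\right)} - 173\right) \left(\frac{-232 + 149}{6 - 107} - 226\right) \left(-925\right) = 1085 + \left(\left(- \frac{1}{2}\right) \left(- \frac{1}{16}\right) - 173\right) \left(- \frac{83}{-101} - 226\right) \left(-925\right) = 1085 + \left(\frac{1}{32} - 173\right) \left(\left(-83\right) \left(- \frac{1}{101}\right) - 226\right) \left(-925\right) = 1085 + - \frac{5535 \left(\frac{83}{101} - 226\right)}{32} \left(-925\right) = 1085 + \left(- \frac{5535}{32}\right) \left(- \frac{22743}{101}\right) \left(-925\right) = 1085 + \frac{125882505}{3232} \left(-925\right) = 1085 - \frac{116441317125}{3232} = - \frac{116437810405}{3232}$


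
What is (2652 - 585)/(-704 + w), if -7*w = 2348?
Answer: -14469/7276 ≈ -1.9886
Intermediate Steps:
w = -2348/7 (w = -⅐*2348 = -2348/7 ≈ -335.43)
(2652 - 585)/(-704 + w) = (2652 - 585)/(-704 - 2348/7) = 2067/(-7276/7) = 2067*(-7/7276) = -14469/7276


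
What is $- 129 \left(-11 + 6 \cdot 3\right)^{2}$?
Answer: $-6321$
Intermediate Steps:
$- 129 \left(-11 + 6 \cdot 3\right)^{2} = - 129 \left(-11 + 18\right)^{2} = - 129 \cdot 7^{2} = \left(-129\right) 49 = -6321$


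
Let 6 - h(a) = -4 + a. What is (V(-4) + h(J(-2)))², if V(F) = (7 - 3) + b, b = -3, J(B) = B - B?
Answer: 121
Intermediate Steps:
J(B) = 0
h(a) = 10 - a (h(a) = 6 - (-4 + a) = 6 + (4 - a) = 10 - a)
V(F) = 1 (V(F) = (7 - 3) - 3 = 4 - 3 = 1)
(V(-4) + h(J(-2)))² = (1 + (10 - 1*0))² = (1 + (10 + 0))² = (1 + 10)² = 11² = 121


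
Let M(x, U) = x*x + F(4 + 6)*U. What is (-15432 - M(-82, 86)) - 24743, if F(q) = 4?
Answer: -47243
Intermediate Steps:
M(x, U) = x² + 4*U (M(x, U) = x*x + 4*U = x² + 4*U)
(-15432 - M(-82, 86)) - 24743 = (-15432 - ((-82)² + 4*86)) - 24743 = (-15432 - (6724 + 344)) - 24743 = (-15432 - 1*7068) - 24743 = (-15432 - 7068) - 24743 = -22500 - 24743 = -47243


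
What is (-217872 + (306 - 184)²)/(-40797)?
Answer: 202988/40797 ≈ 4.9756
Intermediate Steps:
(-217872 + (306 - 184)²)/(-40797) = (-217872 + 122²)*(-1/40797) = (-217872 + 14884)*(-1/40797) = -202988*(-1/40797) = 202988/40797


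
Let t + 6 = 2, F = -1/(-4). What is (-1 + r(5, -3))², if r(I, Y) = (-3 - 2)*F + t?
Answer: 625/16 ≈ 39.063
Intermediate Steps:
F = ¼ (F = -1*(-¼) = ¼ ≈ 0.25000)
t = -4 (t = -6 + 2 = -4)
r(I, Y) = -21/4 (r(I, Y) = (-3 - 2)*(¼) - 4 = -5*¼ - 4 = -5/4 - 4 = -21/4)
(-1 + r(5, -3))² = (-1 - 21/4)² = (-25/4)² = 625/16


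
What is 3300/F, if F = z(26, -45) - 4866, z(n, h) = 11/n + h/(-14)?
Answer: -1092/1609 ≈ -0.67868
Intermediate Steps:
z(n, h) = 11/n - h/14 (z(n, h) = 11/n + h*(-1/14) = 11/n - h/14)
F = -442475/91 (F = (11/26 - 1/14*(-45)) - 4866 = (11*(1/26) + 45/14) - 4866 = (11/26 + 45/14) - 4866 = 331/91 - 4866 = -442475/91 ≈ -4862.4)
3300/F = 3300/(-442475/91) = 3300*(-91/442475) = -1092/1609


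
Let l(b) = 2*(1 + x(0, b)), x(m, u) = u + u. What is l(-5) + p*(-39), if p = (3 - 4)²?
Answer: -57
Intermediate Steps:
x(m, u) = 2*u
l(b) = 2 + 4*b (l(b) = 2*(1 + 2*b) = 2 + 4*b)
p = 1 (p = (-1)² = 1)
l(-5) + p*(-39) = (2 + 4*(-5)) + 1*(-39) = (2 - 20) - 39 = -18 - 39 = -57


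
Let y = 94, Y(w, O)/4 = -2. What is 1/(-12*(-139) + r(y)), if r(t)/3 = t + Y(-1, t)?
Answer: 1/1926 ≈ 0.00051921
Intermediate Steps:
Y(w, O) = -8 (Y(w, O) = 4*(-2) = -8)
r(t) = -24 + 3*t (r(t) = 3*(t - 8) = 3*(-8 + t) = -24 + 3*t)
1/(-12*(-139) + r(y)) = 1/(-12*(-139) + (-24 + 3*94)) = 1/(1668 + (-24 + 282)) = 1/(1668 + 258) = 1/1926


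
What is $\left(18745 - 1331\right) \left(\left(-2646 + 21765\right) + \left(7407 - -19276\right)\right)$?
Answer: $797596028$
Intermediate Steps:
$\left(18745 - 1331\right) \left(\left(-2646 + 21765\right) + \left(7407 - -19276\right)\right) = 17414 \left(19119 + \left(7407 + 19276\right)\right) = 17414 \left(19119 + 26683\right) = 17414 \cdot 45802 = 797596028$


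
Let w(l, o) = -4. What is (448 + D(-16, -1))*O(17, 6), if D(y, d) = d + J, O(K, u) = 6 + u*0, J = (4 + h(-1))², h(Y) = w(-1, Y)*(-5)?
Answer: 6138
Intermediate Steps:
h(Y) = 20 (h(Y) = -4*(-5) = 20)
J = 576 (J = (4 + 20)² = 24² = 576)
O(K, u) = 6 (O(K, u) = 6 + 0 = 6)
D(y, d) = 576 + d (D(y, d) = d + 576 = 576 + d)
(448 + D(-16, -1))*O(17, 6) = (448 + (576 - 1))*6 = (448 + 575)*6 = 1023*6 = 6138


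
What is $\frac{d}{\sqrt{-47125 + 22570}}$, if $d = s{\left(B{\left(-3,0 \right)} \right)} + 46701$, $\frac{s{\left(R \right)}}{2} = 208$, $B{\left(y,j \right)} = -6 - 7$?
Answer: $- \frac{47117 i \sqrt{24555}}{24555} \approx - 300.68 i$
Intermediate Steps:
$B{\left(y,j \right)} = -13$
$s{\left(R \right)} = 416$ ($s{\left(R \right)} = 2 \cdot 208 = 416$)
$d = 47117$ ($d = 416 + 46701 = 47117$)
$\frac{d}{\sqrt{-47125 + 22570}} = \frac{47117}{\sqrt{-47125 + 22570}} = \frac{47117}{\sqrt{-24555}} = \frac{47117}{i \sqrt{24555}} = 47117 \left(- \frac{i \sqrt{24555}}{24555}\right) = - \frac{47117 i \sqrt{24555}}{24555}$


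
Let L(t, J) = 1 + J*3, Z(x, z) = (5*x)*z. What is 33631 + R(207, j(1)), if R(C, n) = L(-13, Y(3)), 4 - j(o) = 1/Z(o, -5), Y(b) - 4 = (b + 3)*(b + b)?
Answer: 33752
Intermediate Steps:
Y(b) = 4 + 2*b*(3 + b) (Y(b) = 4 + (b + 3)*(b + b) = 4 + (3 + b)*(2*b) = 4 + 2*b*(3 + b))
Z(x, z) = 5*x*z
j(o) = 4 + 1/(25*o) (j(o) = 4 - 1/(5*o*(-5)) = 4 - 1/((-25*o)) = 4 - (-1)/(25*o) = 4 + 1/(25*o))
L(t, J) = 1 + 3*J
R(C, n) = 121 (R(C, n) = 1 + 3*(4 + 2*3**2 + 6*3) = 1 + 3*(4 + 2*9 + 18) = 1 + 3*(4 + 18 + 18) = 1 + 3*40 = 1 + 120 = 121)
33631 + R(207, j(1)) = 33631 + 121 = 33752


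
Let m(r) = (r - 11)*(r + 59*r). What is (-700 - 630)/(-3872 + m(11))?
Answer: 665/1936 ≈ 0.34349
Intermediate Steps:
m(r) = 60*r*(-11 + r) (m(r) = (-11 + r)*(60*r) = 60*r*(-11 + r))
(-700 - 630)/(-3872 + m(11)) = (-700 - 630)/(-3872 + 60*11*(-11 + 11)) = -1330/(-3872 + 60*11*0) = -1330/(-3872 + 0) = -1330/(-3872) = -1330*(-1/3872) = 665/1936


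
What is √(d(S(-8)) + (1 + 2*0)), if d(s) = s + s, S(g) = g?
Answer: I*√15 ≈ 3.873*I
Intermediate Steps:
d(s) = 2*s
√(d(S(-8)) + (1 + 2*0)) = √(2*(-8) + (1 + 2*0)) = √(-16 + (1 + 0)) = √(-16 + 1) = √(-15) = I*√15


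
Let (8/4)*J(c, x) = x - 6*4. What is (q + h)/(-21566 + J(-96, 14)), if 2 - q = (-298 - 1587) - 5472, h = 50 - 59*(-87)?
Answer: -12542/21571 ≈ -0.58143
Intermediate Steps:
J(c, x) = -12 + x/2 (J(c, x) = (x - 6*4)/2 = (x - 24)/2 = (-24 + x)/2 = -12 + x/2)
h = 5183 (h = 50 + 5133 = 5183)
q = 7359 (q = 2 - ((-298 - 1587) - 5472) = 2 - (-1885 - 5472) = 2 - 1*(-7357) = 2 + 7357 = 7359)
(q + h)/(-21566 + J(-96, 14)) = (7359 + 5183)/(-21566 + (-12 + (½)*14)) = 12542/(-21566 + (-12 + 7)) = 12542/(-21566 - 5) = 12542/(-21571) = 12542*(-1/21571) = -12542/21571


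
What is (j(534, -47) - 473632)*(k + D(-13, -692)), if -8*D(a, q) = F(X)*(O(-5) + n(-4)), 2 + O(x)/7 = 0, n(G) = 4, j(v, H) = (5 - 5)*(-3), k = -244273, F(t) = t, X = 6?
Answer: 115691957296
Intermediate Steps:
j(v, H) = 0 (j(v, H) = 0*(-3) = 0)
O(x) = -14 (O(x) = -14 + 7*0 = -14 + 0 = -14)
D(a, q) = 15/2 (D(a, q) = -3*(-14 + 4)/4 = -3*(-10)/4 = -⅛*(-60) = 15/2)
(j(534, -47) - 473632)*(k + D(-13, -692)) = (0 - 473632)*(-244273 + 15/2) = -473632*(-488531/2) = 115691957296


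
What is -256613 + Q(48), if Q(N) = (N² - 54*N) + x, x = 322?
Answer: -256579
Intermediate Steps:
Q(N) = 322 + N² - 54*N (Q(N) = (N² - 54*N) + 322 = 322 + N² - 54*N)
-256613 + Q(48) = -256613 + (322 + 48² - 54*48) = -256613 + (322 + 2304 - 2592) = -256613 + 34 = -256579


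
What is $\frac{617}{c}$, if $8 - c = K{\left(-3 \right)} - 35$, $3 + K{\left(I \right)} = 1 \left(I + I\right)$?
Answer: $\frac{617}{52} \approx 11.865$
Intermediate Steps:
$K{\left(I \right)} = -3 + 2 I$ ($K{\left(I \right)} = -3 + 1 \left(I + I\right) = -3 + 1 \cdot 2 I = -3 + 2 I$)
$c = 52$ ($c = 8 - \left(\left(-3 + 2 \left(-3\right)\right) - 35\right) = 8 - \left(\left(-3 - 6\right) - 35\right) = 8 - \left(-9 - 35\right) = 8 - -44 = 8 + 44 = 52$)
$\frac{617}{c} = \frac{617}{52}$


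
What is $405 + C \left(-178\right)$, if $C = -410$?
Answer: $73385$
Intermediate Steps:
$405 + C \left(-178\right) = 405 - -72980 = 405 + 72980 = 73385$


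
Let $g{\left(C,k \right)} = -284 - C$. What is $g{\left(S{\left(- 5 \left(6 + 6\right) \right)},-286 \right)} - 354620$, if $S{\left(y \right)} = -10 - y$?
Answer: $-354954$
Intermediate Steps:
$g{\left(S{\left(- 5 \left(6 + 6\right) \right)},-286 \right)} - 354620 = \left(-284 - \left(-10 - - 5 \left(6 + 6\right)\right)\right) - 354620 = \left(-284 - \left(-10 - \left(-5\right) 12\right)\right) - 354620 = \left(-284 - \left(-10 - -60\right)\right) - 354620 = \left(-284 - \left(-10 + 60\right)\right) - 354620 = \left(-284 - 50\right) - 354620 = -334 - 354620 = -354954$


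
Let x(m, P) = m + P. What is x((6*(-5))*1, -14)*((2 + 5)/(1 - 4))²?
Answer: -2156/9 ≈ -239.56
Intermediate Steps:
x(m, P) = P + m
x((6*(-5))*1, -14)*((2 + 5)/(1 - 4))² = (-14 + (6*(-5))*1)*((2 + 5)/(1 - 4))² = (-14 - 30*1)*(7/(-3))² = (-14 - 30)*(7*(-⅓))² = -44*(-7/3)² = -44*49/9 = -2156/9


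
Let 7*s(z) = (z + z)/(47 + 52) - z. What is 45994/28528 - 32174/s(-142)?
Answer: -158860842485/98236168 ≈ -1617.1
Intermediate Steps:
s(z) = -97*z/693 (s(z) = ((z + z)/(47 + 52) - z)/7 = ((2*z)/99 - z)/7 = ((2*z)*(1/99) - z)/7 = (2*z/99 - z)/7 = (-97*z/99)/7 = -97*z/693)
45994/28528 - 32174/s(-142) = 45994/28528 - 32174/((-97/693*(-142))) = 45994*(1/28528) - 32174/13774/693 = 22997/14264 - 32174*693/13774 = 22997/14264 - 11148291/6887 = -158860842485/98236168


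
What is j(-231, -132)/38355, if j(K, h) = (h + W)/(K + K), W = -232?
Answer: 26/1265715 ≈ 2.0542e-5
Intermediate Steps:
j(K, h) = (-232 + h)/(2*K) (j(K, h) = (h - 232)/(K + K) = (-232 + h)/((2*K)) = (-232 + h)*(1/(2*K)) = (-232 + h)/(2*K))
j(-231, -132)/38355 = ((½)*(-232 - 132)/(-231))/38355 = ((½)*(-1/231)*(-364))*(1/38355) = (26/33)*(1/38355) = 26/1265715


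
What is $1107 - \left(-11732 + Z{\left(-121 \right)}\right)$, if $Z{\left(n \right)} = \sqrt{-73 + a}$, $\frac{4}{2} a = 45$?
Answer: $12839 - \frac{i \sqrt{202}}{2} \approx 12839.0 - 7.1063 i$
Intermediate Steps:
$a = \frac{45}{2}$ ($a = \frac{1}{2} \cdot 45 = \frac{45}{2} \approx 22.5$)
$Z{\left(n \right)} = \frac{i \sqrt{202}}{2}$ ($Z{\left(n \right)} = \sqrt{-73 + \frac{45}{2}} = \sqrt{- \frac{101}{2}} = \frac{i \sqrt{202}}{2}$)
$1107 - \left(-11732 + Z{\left(-121 \right)}\right) = 1107 + \left(11732 - \frac{i \sqrt{202}}{2}\right) = 12839 - \frac{i \sqrt{202}}{2}$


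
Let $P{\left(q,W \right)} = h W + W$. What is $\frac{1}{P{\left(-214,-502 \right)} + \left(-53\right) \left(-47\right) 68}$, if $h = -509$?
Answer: $\frac{1}{424404} \approx 2.3562 \cdot 10^{-6}$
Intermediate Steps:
$P{\left(q,W \right)} = - 508 W$ ($P{\left(q,W \right)} = - 509 W + W = - 508 W$)
$\frac{1}{P{\left(-214,-502 \right)} + \left(-53\right) \left(-47\right) 68} = \frac{1}{\left(-508\right) \left(-502\right) + \left(-53\right) \left(-47\right) 68} = \frac{1}{255016 + 2491 \cdot 68} = \frac{1}{255016 + 169388} = \frac{1}{424404}$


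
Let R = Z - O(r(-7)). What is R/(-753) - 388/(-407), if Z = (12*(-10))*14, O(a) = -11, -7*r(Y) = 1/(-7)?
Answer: 971447/306471 ≈ 3.1698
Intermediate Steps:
r(Y) = 1/49 (r(Y) = -⅐/(-7) = -⅐*(-⅐) = 1/49)
Z = -1680 (Z = -120*14 = -1680)
R = -1669 (R = -1680 - 1*(-11) = -1680 + 11 = -1669)
R/(-753) - 388/(-407) = -1669/(-753) - 388/(-407) = -1669*(-1/753) - 388*(-1/407) = 1669/753 + 388/407 = 971447/306471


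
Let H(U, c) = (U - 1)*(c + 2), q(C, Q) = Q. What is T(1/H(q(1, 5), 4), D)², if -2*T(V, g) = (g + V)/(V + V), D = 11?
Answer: 70225/16 ≈ 4389.1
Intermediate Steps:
H(U, c) = (-1 + U)*(2 + c)
T(V, g) = -(V + g)/(4*V) (T(V, g) = -(g + V)/(2*(V + V)) = -(V + g)/(2*(2*V)) = -(V + g)*1/(2*V)/2 = -(V + g)/(4*V))
T(1/H(q(1, 5), 4), D)² = ((-1/(-2 - 1*4 + 2*5 + 5*4) - 1*11)/(4*(1/(-2 - 1*4 + 2*5 + 5*4))))² = ((-1/(-2 - 4 + 10 + 20) - 11)/(4*(1/(-2 - 4 + 10 + 20))))² = ((-1/24 - 11)/(4*(1/24)))² = ((-1*1/24 - 11)/(4*(1/24)))² = ((¼)*24*(-1/24 - 11))² = ((¼)*24*(-265/24))² = (-265/4)² = 70225/16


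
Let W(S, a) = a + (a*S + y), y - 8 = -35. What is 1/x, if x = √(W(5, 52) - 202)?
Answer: √83/83 ≈ 0.10976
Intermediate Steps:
y = -27 (y = 8 - 35 = -27)
W(S, a) = -27 + a + S*a (W(S, a) = a + (a*S - 27) = a + (S*a - 27) = a + (-27 + S*a) = -27 + a + S*a)
x = √83 (x = √((-27 + 52 + 5*52) - 202) = √((-27 + 52 + 260) - 202) = √(285 - 202) = √83 ≈ 9.1104)
1/x = 1/(√83) = √83/83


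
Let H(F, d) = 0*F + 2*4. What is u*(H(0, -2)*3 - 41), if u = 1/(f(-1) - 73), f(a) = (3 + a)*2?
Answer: 17/69 ≈ 0.24638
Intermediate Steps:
H(F, d) = 8 (H(F, d) = 0 + 8 = 8)
f(a) = 6 + 2*a
u = -1/69 (u = 1/((6 + 2*(-1)) - 73) = 1/((6 - 2) - 73) = 1/(4 - 73) = 1/(-69) = -1/69 ≈ -0.014493)
u*(H(0, -2)*3 - 41) = -(8*3 - 41)/69 = -(24 - 41)/69 = -1/69*(-17) = 17/69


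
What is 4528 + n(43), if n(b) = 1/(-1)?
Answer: 4527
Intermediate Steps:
n(b) = -1
4528 + n(43) = 4528 - 1 = 4527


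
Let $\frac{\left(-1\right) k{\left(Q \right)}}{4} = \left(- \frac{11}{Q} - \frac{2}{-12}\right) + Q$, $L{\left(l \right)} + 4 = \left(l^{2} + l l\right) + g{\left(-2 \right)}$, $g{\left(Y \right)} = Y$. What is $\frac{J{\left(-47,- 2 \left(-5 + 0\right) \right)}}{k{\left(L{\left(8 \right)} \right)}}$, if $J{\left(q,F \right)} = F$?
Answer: $- \frac{183}{8936} \approx -0.020479$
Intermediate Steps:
$L{\left(l \right)} = -6 + 2 l^{2}$ ($L{\left(l \right)} = -4 - \left(2 - l^{2} - l l\right) = -4 + \left(\left(l^{2} + l^{2}\right) - 2\right) = -4 + \left(2 l^{2} - 2\right) = -4 + \left(-2 + 2 l^{2}\right) = -6 + 2 l^{2}$)
$k{\left(Q \right)} = - \frac{2}{3} - 4 Q + \frac{44}{Q}$ ($k{\left(Q \right)} = - 4 \left(\left(- \frac{11}{Q} - \frac{2}{-12}\right) + Q\right) = - 4 \left(\left(- \frac{11}{Q} - - \frac{1}{6}\right) + Q\right) = - 4 \left(\left(- \frac{11}{Q} + \frac{1}{6}\right) + Q\right) = - 4 \left(\left(\frac{1}{6} - \frac{11}{Q}\right) + Q\right) = - 4 \left(\frac{1}{6} + Q - \frac{11}{Q}\right) = - \frac{2}{3} - 4 Q + \frac{44}{Q}$)
$\frac{J{\left(-47,- 2 \left(-5 + 0\right) \right)}}{k{\left(L{\left(8 \right)} \right)}} = \frac{\left(-2\right) \left(-5 + 0\right)}{- \frac{2}{3} - 4 \left(-6 + 2 \cdot 8^{2}\right) + \frac{44}{-6 + 2 \cdot 8^{2}}} = \frac{\left(-2\right) \left(-5\right)}{- \frac{2}{3} - 4 \left(-6 + 2 \cdot 64\right) + \frac{44}{-6 + 2 \cdot 64}} = \frac{10}{- \frac{2}{3} - 4 \left(-6 + 128\right) + \frac{44}{-6 + 128}} = \frac{10}{- \frac{2}{3} - 488 + \frac{44}{122}} = \frac{10}{- \frac{2}{3} - 488 + 44 \cdot \frac{1}{122}} = \frac{10}{- \frac{2}{3} - 488 + \frac{22}{61}} = \frac{10}{- \frac{89360}{183}} = 10 \left(- \frac{183}{89360}\right) = - \frac{183}{8936}$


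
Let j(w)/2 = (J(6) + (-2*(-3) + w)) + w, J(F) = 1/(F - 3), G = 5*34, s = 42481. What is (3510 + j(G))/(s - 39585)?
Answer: 788/543 ≈ 1.4512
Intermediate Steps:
G = 170
J(F) = 1/(-3 + F)
j(w) = 38/3 + 4*w (j(w) = 2*((1/(-3 + 6) + (-2*(-3) + w)) + w) = 2*((1/3 + (6 + w)) + w) = 2*((⅓ + (6 + w)) + w) = 2*((19/3 + w) + w) = 2*(19/3 + 2*w) = 38/3 + 4*w)
(3510 + j(G))/(s - 39585) = (3510 + (38/3 + 4*170))/(42481 - 39585) = (3510 + (38/3 + 680))/2896 = (3510 + 2078/3)*(1/2896) = (12608/3)*(1/2896) = 788/543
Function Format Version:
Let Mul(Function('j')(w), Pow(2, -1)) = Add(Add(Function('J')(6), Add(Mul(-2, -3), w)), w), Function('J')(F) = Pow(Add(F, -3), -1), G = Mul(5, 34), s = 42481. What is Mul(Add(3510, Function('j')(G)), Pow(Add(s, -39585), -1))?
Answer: Rational(788, 543) ≈ 1.4512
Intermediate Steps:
G = 170
Function('J')(F) = Pow(Add(-3, F), -1)
Function('j')(w) = Add(Rational(38, 3), Mul(4, w)) (Function('j')(w) = Mul(2, Add(Add(Pow(Add(-3, 6), -1), Add(Mul(-2, -3), w)), w)) = Mul(2, Add(Add(Pow(3, -1), Add(6, w)), w)) = Mul(2, Add(Add(Rational(1, 3), Add(6, w)), w)) = Mul(2, Add(Add(Rational(19, 3), w), w)) = Mul(2, Add(Rational(19, 3), Mul(2, w))) = Add(Rational(38, 3), Mul(4, w)))
Mul(Add(3510, Function('j')(G)), Pow(Add(s, -39585), -1)) = Mul(Add(3510, Add(Rational(38, 3), Mul(4, 170))), Pow(Add(42481, -39585), -1)) = Mul(Add(3510, Add(Rational(38, 3), 680)), Pow(2896, -1)) = Mul(Add(3510, Rational(2078, 3)), Rational(1, 2896)) = Mul(Rational(12608, 3), Rational(1, 2896)) = Rational(788, 543)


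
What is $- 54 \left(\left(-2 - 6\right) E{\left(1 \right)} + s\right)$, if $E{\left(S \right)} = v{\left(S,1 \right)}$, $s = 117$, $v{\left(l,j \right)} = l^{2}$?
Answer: $-5886$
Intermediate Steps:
$E{\left(S \right)} = S^{2}$
$- 54 \left(\left(-2 - 6\right) E{\left(1 \right)} + s\right) = - 54 \left(\left(-2 - 6\right) 1^{2} + 117\right) = - 54 \left(\left(-8\right) 1 + 117\right) = - 54 \left(-8 + 117\right) = \left(-54\right) 109 = -5886$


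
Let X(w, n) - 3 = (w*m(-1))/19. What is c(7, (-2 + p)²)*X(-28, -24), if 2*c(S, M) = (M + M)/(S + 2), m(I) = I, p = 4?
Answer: 340/171 ≈ 1.9883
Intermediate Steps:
c(S, M) = M/(2 + S) (c(S, M) = ((M + M)/(S + 2))/2 = ((2*M)/(2 + S))/2 = (2*M/(2 + S))/2 = M/(2 + S))
X(w, n) = 3 - w/19 (X(w, n) = 3 + (w*(-1))/19 = 3 - w*(1/19) = 3 - w/19)
c(7, (-2 + p)²)*X(-28, -24) = ((-2 + 4)²/(2 + 7))*(3 - 1/19*(-28)) = (2²/9)*(3 + 28/19) = (4*(⅑))*(85/19) = (4/9)*(85/19) = 340/171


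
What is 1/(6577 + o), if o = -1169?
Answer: 1/5408 ≈ 0.00018491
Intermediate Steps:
1/(6577 + o) = 1/(6577 - 1169) = 1/5408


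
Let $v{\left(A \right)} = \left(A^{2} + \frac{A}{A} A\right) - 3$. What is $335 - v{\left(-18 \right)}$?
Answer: $32$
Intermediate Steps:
$v{\left(A \right)} = -3 + A + A^{2}$ ($v{\left(A \right)} = \left(A^{2} + 1 A\right) - 3 = \left(A^{2} + A\right) - 3 = \left(A + A^{2}\right) - 3 = -3 + A + A^{2}$)
$335 - v{\left(-18 \right)} = 335 - \left(-3 - 18 + \left(-18\right)^{2}\right) = 335 - \left(-3 - 18 + 324\right) = 335 - 303 = 32$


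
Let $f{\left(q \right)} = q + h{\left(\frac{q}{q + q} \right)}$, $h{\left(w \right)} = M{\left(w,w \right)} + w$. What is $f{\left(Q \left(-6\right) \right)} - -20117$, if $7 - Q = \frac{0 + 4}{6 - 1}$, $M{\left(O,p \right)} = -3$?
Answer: $\frac{200773}{10} \approx 20077.0$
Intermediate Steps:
$Q = \frac{31}{5}$ ($Q = 7 - \frac{0 + 4}{6 - 1} = 7 - \frac{4}{5} = \frac{31}{5} \approx 6.2$)
$h{\left(w \right)} = -3 + w$
$f{\left(q \right)} = - \frac{5}{2} + q$ ($f{\left(q \right)} = q + \left(-3 + \frac{q}{q + q}\right) = q + \left(-3 + \frac{q}{2 q}\right) = q + \left(-3 + q \frac{1}{2 q}\right) = q + \left(-3 + \frac{1}{2}\right) = q - \frac{5}{2} = - \frac{5}{2} + q$)
$f{\left(Q \left(-6\right) \right)} - -20117 = \left(- \frac{5}{2} + \frac{31}{5} \left(-6\right)\right) - -20117 = \left(- \frac{5}{2} - \frac{186}{5}\right) + 20117 = - \frac{397}{10} + 20117 = \frac{200773}{10}$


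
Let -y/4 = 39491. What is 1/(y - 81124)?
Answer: -1/239088 ≈ -4.1826e-6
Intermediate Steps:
y = -157964 (y = -4*39491 = -157964)
1/(y - 81124) = 1/(-157964 - 81124) = 1/(-239088) = -1/239088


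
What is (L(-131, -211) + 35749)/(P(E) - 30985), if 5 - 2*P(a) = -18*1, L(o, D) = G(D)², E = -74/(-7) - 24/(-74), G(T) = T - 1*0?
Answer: -160540/61947 ≈ -2.5916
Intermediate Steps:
G(T) = T (G(T) = T + 0 = T)
E = 2822/259 (E = -74*(-⅐) - 24*(-1/74) = 74/7 + 12/37 = 2822/259 ≈ 10.896)
L(o, D) = D²
P(a) = 23/2 (P(a) = 5/2 - (-9) = 5/2 - ½*(-18) = 5/2 + 9 = 23/2)
(L(-131, -211) + 35749)/(P(E) - 30985) = ((-211)² + 35749)/(23/2 - 30985) = (44521 + 35749)/(-61947/2) = 80270*(-2/61947) = -160540/61947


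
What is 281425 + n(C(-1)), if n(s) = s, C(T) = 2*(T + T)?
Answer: 281421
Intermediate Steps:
C(T) = 4*T (C(T) = 2*(2*T) = 4*T)
281425 + n(C(-1)) = 281425 + 4*(-1) = 281425 - 4 = 281421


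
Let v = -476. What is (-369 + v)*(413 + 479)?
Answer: -753740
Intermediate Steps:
(-369 + v)*(413 + 479) = (-369 - 476)*(413 + 479) = -845*892 = -753740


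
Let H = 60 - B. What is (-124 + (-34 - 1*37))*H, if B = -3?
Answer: -12285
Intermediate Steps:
H = 63 (H = 60 - 1*(-3) = 60 + 3 = 63)
(-124 + (-34 - 1*37))*H = (-124 + (-34 - 1*37))*63 = (-124 + (-34 - 37))*63 = (-124 - 71)*63 = -195*63 = -12285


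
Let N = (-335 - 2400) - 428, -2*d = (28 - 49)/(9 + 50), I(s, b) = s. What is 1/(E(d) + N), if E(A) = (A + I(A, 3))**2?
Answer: -3481/11009962 ≈ -0.00031617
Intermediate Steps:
d = 21/118 (d = -(28 - 49)/(2*(9 + 50)) = -(-21)/(2*59) = -1/2*(-21/59) = 21/118 ≈ 0.17797)
E(A) = 4*A**2 (E(A) = (A + A)**2 = (2*A)**2 = 4*A**2)
N = -3163 (N = -2735 - 428 = -3163)
1/(E(d) + N) = 1/(4*(21/118)**2 - 3163) = 1/(4*(441/13924) - 3163) = 1/(441/3481 - 3163) = 1/(-11009962/3481) = -3481/11009962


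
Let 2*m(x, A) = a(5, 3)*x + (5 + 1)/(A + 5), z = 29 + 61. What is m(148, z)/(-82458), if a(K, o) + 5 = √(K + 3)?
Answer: 35147/7833510 - 74*√2/41229 ≈ 0.0019484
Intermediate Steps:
a(K, o) = -5 + √(3 + K) (a(K, o) = -5 + √(K + 3) = -5 + √(3 + K))
z = 90
m(x, A) = 3/(5 + A) + x*(-5 + 2*√2)/2 (m(x, A) = ((-5 + √(3 + 5))*x + (5 + 1)/(A + 5))/2 = ((-5 + √8)*x + 6/(5 + A))/2 = ((-5 + 2*√2)*x + 6/(5 + A))/2 = (x*(-5 + 2*√2) + 6/(5 + A))/2 = (6/(5 + A) + x*(-5 + 2*√2))/2 = 3/(5 + A) + x*(-5 + 2*√2)/2)
m(148, z)/(-82458) = ((6 - 5*148*(5 - 2*√2) - 1*90*148*(5 - 2*√2))/(2*(5 + 90)))/(-82458) = ((½)*(6 + (-3700 + 1480*√2) + (-66600 + 26640*√2))/95)*(-1/82458) = ((½)*(1/95)*(-70294 + 28120*√2))*(-1/82458) = (-35147/95 + 148*√2)*(-1/82458) = 35147/7833510 - 74*√2/41229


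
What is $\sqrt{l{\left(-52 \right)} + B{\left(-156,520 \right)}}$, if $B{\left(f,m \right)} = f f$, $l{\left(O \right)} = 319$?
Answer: $\sqrt{24655} \approx 157.02$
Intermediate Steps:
$B{\left(f,m \right)} = f^{2}$
$\sqrt{l{\left(-52 \right)} + B{\left(-156,520 \right)}} = \sqrt{319 + \left(-156\right)^{2}} = \sqrt{319 + 24336} = \sqrt{24655}$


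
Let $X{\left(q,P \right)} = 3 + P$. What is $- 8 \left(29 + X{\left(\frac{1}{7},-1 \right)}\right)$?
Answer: $-248$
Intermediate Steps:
$- 8 \left(29 + X{\left(\frac{1}{7},-1 \right)}\right) = - 8 \left(29 + \left(3 - 1\right)\right) = - 8 \left(29 + 2\right) = \left(-8\right) 31 = -248$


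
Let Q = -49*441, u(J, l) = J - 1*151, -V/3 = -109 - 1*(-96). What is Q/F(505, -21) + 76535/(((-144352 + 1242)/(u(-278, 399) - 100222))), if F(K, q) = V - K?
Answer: 179642079040/3334463 ≈ 53874.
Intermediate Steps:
V = 39 (V = -3*(-109 - 1*(-96)) = -3*(-109 + 96) = -3*(-13) = 39)
u(J, l) = -151 + J (u(J, l) = J - 151 = -151 + J)
F(K, q) = 39 - K
Q = -21609
Q/F(505, -21) + 76535/(((-144352 + 1242)/(u(-278, 399) - 100222))) = -21609/(39 - 1*505) + 76535/(((-144352 + 1242)/((-151 - 278) - 100222))) = -21609/(39 - 505) + 76535/((-143110/(-429 - 100222))) = -21609/(-466) + 76535/((-143110/(-100651))) = -21609*(-1/466) + 76535/((-143110*(-1/100651))) = 21609/466 + 76535/(143110/100651) = 21609/466 + 76535*(100651/143110) = 21609/466 + 1540664857/28622 = 179642079040/3334463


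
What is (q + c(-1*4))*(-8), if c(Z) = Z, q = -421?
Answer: 3400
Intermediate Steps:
(q + c(-1*4))*(-8) = (-421 - 1*4)*(-8) = (-421 - 4)*(-8) = -425*(-8) = 3400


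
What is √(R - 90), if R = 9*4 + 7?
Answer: I*√47 ≈ 6.8557*I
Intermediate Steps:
R = 43 (R = 36 + 7 = 43)
√(R - 90) = √(43 - 90) = √(-47) = I*√47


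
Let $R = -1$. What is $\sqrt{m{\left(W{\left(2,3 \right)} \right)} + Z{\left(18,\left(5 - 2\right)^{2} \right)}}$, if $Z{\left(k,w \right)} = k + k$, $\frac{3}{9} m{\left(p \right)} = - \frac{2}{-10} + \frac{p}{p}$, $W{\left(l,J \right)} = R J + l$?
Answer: $\frac{3 \sqrt{110}}{5} \approx 6.2929$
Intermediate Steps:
$W{\left(l,J \right)} = l - J$ ($W{\left(l,J \right)} = - J + l = l - J$)
$m{\left(p \right)} = \frac{18}{5}$ ($m{\left(p \right)} = 3 \left(- \frac{2}{-10} + \frac{p}{p}\right) = 3 \left(\left(-2\right) \left(- \frac{1}{10}\right) + 1\right) = 3 \left(\frac{1}{5} + 1\right) = 3 \cdot \frac{6}{5} = \frac{18}{5}$)
$Z{\left(k,w \right)} = 2 k$
$\sqrt{m{\left(W{\left(2,3 \right)} \right)} + Z{\left(18,\left(5 - 2\right)^{2} \right)}} = \sqrt{\frac{18}{5} + 2 \cdot 18} = \sqrt{\frac{18}{5} + 36} = \sqrt{\frac{198}{5}} = \frac{3 \sqrt{110}}{5}$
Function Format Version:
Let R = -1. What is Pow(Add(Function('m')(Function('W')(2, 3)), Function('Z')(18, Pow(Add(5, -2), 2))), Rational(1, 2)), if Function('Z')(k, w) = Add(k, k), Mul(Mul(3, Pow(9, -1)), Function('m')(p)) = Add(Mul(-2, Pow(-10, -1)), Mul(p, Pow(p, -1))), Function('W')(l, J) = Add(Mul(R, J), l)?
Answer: Mul(Rational(3, 5), Pow(110, Rational(1, 2))) ≈ 6.2929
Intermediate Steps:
Function('W')(l, J) = Add(l, Mul(-1, J)) (Function('W')(l, J) = Add(Mul(-1, J), l) = Add(l, Mul(-1, J)))
Function('m')(p) = Rational(18, 5) (Function('m')(p) = Mul(3, Add(Mul(-2, Pow(-10, -1)), Mul(p, Pow(p, -1)))) = Mul(3, Add(Mul(-2, Rational(-1, 10)), 1)) = Mul(3, Add(Rational(1, 5), 1)) = Mul(3, Rational(6, 5)) = Rational(18, 5))
Function('Z')(k, w) = Mul(2, k)
Pow(Add(Function('m')(Function('W')(2, 3)), Function('Z')(18, Pow(Add(5, -2), 2))), Rational(1, 2)) = Pow(Add(Rational(18, 5), Mul(2, 18)), Rational(1, 2)) = Pow(Add(Rational(18, 5), 36), Rational(1, 2)) = Pow(Rational(198, 5), Rational(1, 2)) = Mul(Rational(3, 5), Pow(110, Rational(1, 2)))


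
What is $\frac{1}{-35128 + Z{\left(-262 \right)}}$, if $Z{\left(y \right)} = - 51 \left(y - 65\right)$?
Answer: $- \frac{1}{18451} \approx -5.4198 \cdot 10^{-5}$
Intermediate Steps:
$Z{\left(y \right)} = 3315 - 51 y$ ($Z{\left(y \right)} = - 51 \left(-65 + y\right) = 3315 - 51 y$)
$\frac{1}{-35128 + Z{\left(-262 \right)}} = \frac{1}{-35128 + \left(3315 - -13362\right)} = \frac{1}{-35128 + \left(3315 + 13362\right)} = \frac{1}{-35128 + 16677} = \frac{1}{-18451} = - \frac{1}{18451}$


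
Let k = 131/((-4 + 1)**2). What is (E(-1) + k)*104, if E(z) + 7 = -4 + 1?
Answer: 4264/9 ≈ 473.78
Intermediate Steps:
k = 131/9 (k = 131/((-3)**2) = 131/9 ≈ 14.556)
E(z) = -10 (E(z) = -7 + (-4 + 1) = -7 - 3 = -10)
(E(-1) + k)*104 = (-10 + 131/9)*104 = (41/9)*104 = 4264/9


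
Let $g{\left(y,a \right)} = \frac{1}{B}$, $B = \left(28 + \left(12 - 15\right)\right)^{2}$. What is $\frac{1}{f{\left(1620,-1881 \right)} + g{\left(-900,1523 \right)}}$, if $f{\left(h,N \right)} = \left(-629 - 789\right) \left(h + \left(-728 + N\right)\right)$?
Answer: $\frac{625}{876501251} \approx 7.1306 \cdot 10^{-7}$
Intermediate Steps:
$B = 625$ ($B = \left(28 + \left(12 - 15\right)\right)^{2} = \left(28 - 3\right)^{2} = 25^{2} = 625$)
$f{\left(h,N \right)} = 1032304 - 1418 N - 1418 h$ ($f{\left(h,N \right)} = - 1418 \left(-728 + N + h\right) = 1032304 - 1418 N - 1418 h$)
$g{\left(y,a \right)} = \frac{1}{625}$
$\frac{1}{f{\left(1620,-1881 \right)} + g{\left(-900,1523 \right)}} = \frac{1}{\left(1032304 - -2667258 - 2297160\right) + \frac{1}{625}} = \frac{1}{\left(1032304 + 2667258 - 2297160\right) + \frac{1}{625}} = \frac{1}{1402402 + \frac{1}{625}} = \frac{1}{\frac{876501251}{625}} = \frac{625}{876501251}$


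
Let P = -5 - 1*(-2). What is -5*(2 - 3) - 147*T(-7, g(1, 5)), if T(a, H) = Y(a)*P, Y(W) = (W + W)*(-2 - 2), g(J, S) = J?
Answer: 24701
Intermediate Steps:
P = -3 (P = -5 + 2 = -3)
Y(W) = -8*W (Y(W) = (2*W)*(-4) = -8*W)
T(a, H) = 24*a (T(a, H) = -8*a*(-3) = 24*a)
-5*(2 - 3) - 147*T(-7, g(1, 5)) = -5*(2 - 3) - 3528*(-7) = -5*(-1) - 147*(-168) = 5 + 24696 = 24701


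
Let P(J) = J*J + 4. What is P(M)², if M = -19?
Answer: 133225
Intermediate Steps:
P(J) = 4 + J² (P(J) = J² + 4 = 4 + J²)
P(M)² = (4 + (-19)²)² = (4 + 361)² = 365² = 133225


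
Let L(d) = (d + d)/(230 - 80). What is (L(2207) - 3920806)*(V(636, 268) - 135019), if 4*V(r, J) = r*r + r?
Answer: 9920348885848/75 ≈ 1.3227e+11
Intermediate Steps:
V(r, J) = r/4 + r²/4 (V(r, J) = (r*r + r)/4 = (r² + r)/4 = (r + r²)/4 = r/4 + r²/4)
L(d) = d/75 (L(d) = (2*d)/150 = (2*d)*(1/150) = d/75)
(L(2207) - 3920806)*(V(636, 268) - 135019) = ((1/75)*2207 - 3920806)*((¼)*636*(1 + 636) - 135019) = (2207/75 - 3920806)*((¼)*636*637 - 135019) = -294058243*(101283 - 135019)/75 = -294058243/75*(-33736) = 9920348885848/75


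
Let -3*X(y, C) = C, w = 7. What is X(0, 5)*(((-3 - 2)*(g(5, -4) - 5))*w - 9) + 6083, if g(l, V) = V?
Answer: 5573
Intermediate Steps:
X(y, C) = -C/3
X(0, 5)*(((-3 - 2)*(g(5, -4) - 5))*w - 9) + 6083 = (-⅓*5)*(((-3 - 2)*(-4 - 5))*7 - 9) + 6083 = -5*(-5*(-9)*7 - 9)/3 + 6083 = -5*(45*7 - 9)/3 + 6083 = -5*(315 - 9)/3 + 6083 = -5/3*306 + 6083 = -510 + 6083 = 5573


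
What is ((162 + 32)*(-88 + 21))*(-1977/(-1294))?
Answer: -12848523/647 ≈ -19859.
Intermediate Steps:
((162 + 32)*(-88 + 21))*(-1977/(-1294)) = (194*(-67))*(-1977*(-1/1294)) = -12998*1977/1294 = -12848523/647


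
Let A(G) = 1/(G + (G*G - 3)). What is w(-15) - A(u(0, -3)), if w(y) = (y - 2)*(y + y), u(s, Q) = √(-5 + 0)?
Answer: 35198/69 + I*√5/69 ≈ 510.12 + 0.032407*I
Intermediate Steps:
u(s, Q) = I*√5 (u(s, Q) = √(-5) = I*√5)
w(y) = 2*y*(-2 + y) (w(y) = (-2 + y)*(2*y) = 2*y*(-2 + y))
A(G) = 1/(-3 + G + G²) (A(G) = 1/(G + (G² - 3)) = 1/(G + (-3 + G²)) = 1/(-3 + G + G²))
w(-15) - A(u(0, -3)) = 2*(-15)*(-2 - 15) - 1/(-3 + I*√5 + (I*√5)²) = 2*(-15)*(-17) - 1/(-3 + I*√5 - 5) = 510 - 1/(-8 + I*√5)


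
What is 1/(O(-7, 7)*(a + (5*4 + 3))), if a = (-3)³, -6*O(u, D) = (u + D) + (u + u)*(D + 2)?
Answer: -1/84 ≈ -0.011905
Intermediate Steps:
O(u, D) = -D/6 - u/6 - u*(2 + D)/3 (O(u, D) = -((u + D) + (u + u)*(D + 2))/6 = -((D + u) + (2*u)*(2 + D))/6 = -((D + u) + 2*u*(2 + D))/6 = -(D + u + 2*u*(2 + D))/6 = -D/6 - u/6 - u*(2 + D)/3)
a = -27
1/(O(-7, 7)*(a + (5*4 + 3))) = 1/((-⅚*(-7) - ⅙*7 - ⅓*7*(-7))*(-27 + (5*4 + 3))) = 1/((35/6 - 7/6 + 49/3)*(-27 + (20 + 3))) = 1/(21*(-27 + 23)) = 1/(21*(-4)) = 1/(-84) = -1/84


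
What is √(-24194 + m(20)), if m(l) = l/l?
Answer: I*√24193 ≈ 155.54*I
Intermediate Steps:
m(l) = 1
√(-24194 + m(20)) = √(-24194 + 1) = √(-24193) = I*√24193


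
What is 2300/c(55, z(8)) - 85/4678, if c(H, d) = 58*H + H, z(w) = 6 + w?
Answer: 2096715/3036022 ≈ 0.69061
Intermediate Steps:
c(H, d) = 59*H
2300/c(55, z(8)) - 85/4678 = 2300/((59*55)) - 85/4678 = 2300/3245 - 85*1/4678 = 2300*(1/3245) - 85/4678 = 460/649 - 85/4678 = 2096715/3036022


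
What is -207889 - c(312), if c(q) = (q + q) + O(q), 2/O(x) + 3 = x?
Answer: -64430519/309 ≈ -2.0851e+5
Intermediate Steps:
O(x) = 2/(-3 + x)
c(q) = 2*q + 2/(-3 + q) (c(q) = (q + q) + 2/(-3 + q) = 2*q + 2/(-3 + q))
-207889 - c(312) = -207889 - 2*(1 + 312*(-3 + 312))/(-3 + 312) = -207889 - 2*(1 + 312*309)/309 = -207889 - 2*(1 + 96408)/309 = -207889 - 2*96409/309 = -207889 - 1*192818/309 = -207889 - 192818/309 = -64430519/309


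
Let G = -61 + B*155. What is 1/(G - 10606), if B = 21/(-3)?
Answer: -1/11752 ≈ -8.5092e-5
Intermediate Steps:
B = -7 (B = 21*(-⅓) = -7)
G = -1146 (G = -61 - 7*155 = -61 - 1085 = -1146)
1/(G - 10606) = 1/(-1146 - 10606) = 1/(-11752) = -1/11752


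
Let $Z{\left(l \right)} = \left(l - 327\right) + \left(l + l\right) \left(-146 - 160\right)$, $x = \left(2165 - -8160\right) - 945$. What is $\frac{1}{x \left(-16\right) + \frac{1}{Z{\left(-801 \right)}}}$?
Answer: $- \frac{489084}{73401726719} \approx -6.6631 \cdot 10^{-6}$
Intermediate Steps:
$x = 9380$ ($x = \left(2165 + 8160\right) - 945 = 10325 - 945 = 9380$)
$Z{\left(l \right)} = -327 - 611 l$ ($Z{\left(l \right)} = \left(-327 + l\right) + 2 l \left(-306\right) = \left(-327 + l\right) - 612 l = -327 - 611 l$)
$\frac{1}{x \left(-16\right) + \frac{1}{Z{\left(-801 \right)}}} = \frac{1}{9380 \left(-16\right) + \frac{1}{-327 - -489411}} = \frac{1}{-150080 + \frac{1}{-327 + 489411}} = \frac{1}{-150080 + \frac{1}{489084}} = \frac{1}{- \frac{73401726719}{489084}} = - \frac{489084}{73401726719}$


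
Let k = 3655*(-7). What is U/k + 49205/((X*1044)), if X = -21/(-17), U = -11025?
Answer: 618376595/16026444 ≈ 38.585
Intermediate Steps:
X = 21/17 (X = -21*(-1/17) = 21/17 ≈ 1.2353)
k = -25585
U/k + 49205/((X*1044)) = -11025/(-25585) + 49205/(((21/17)*1044)) = -11025*(-1/25585) + 49205/(21924/17) = 315/731 + 49205*(17/21924) = 315/731 + 836485/21924 = 618376595/16026444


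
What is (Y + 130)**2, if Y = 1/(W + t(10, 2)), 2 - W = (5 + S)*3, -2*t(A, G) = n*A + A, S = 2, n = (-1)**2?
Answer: 14205361/841 ≈ 16891.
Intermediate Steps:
n = 1
t(A, G) = -A (t(A, G) = -(1*A + A)/2 = -(A + A)/2 = -A)
W = -19 (W = 2 - (5 + 2)*3 = 2 - 7*3 = 2 - 1*21 = 2 - 21 = -19)
Y = -1/29 (Y = 1/(-19 - 1*10) = 1/(-19 - 10) = 1/(-29) = -1/29 ≈ -0.034483)
(Y + 130)**2 = (-1/29 + 130)**2 = (3769/29)**2 = 14205361/841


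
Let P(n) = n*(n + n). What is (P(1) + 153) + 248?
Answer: 403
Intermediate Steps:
P(n) = 2*n² (P(n) = n*(2*n) = 2*n²)
(P(1) + 153) + 248 = (2*1² + 153) + 248 = (2*1 + 153) + 248 = (2 + 153) + 248 = 155 + 248 = 403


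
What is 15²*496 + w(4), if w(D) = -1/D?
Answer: 446399/4 ≈ 1.1160e+5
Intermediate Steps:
15²*496 + w(4) = 15²*496 - 1/4 = 225*496 - 1*¼ = 111600 - ¼ = 446399/4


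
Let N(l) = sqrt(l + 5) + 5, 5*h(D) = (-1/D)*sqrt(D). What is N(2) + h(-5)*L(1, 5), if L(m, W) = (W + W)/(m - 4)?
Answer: 5 + sqrt(7) - 2*I*sqrt(5)/15 ≈ 7.6458 - 0.29814*I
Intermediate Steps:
h(D) = -1/(5*sqrt(D)) (h(D) = ((-1/D)*sqrt(D))/5 = (-1/sqrt(D))/5 = -1/(5*sqrt(D)))
L(m, W) = 2*W/(-4 + m) (L(m, W) = (2*W)/(-4 + m) = 2*W/(-4 + m))
N(l) = 5 + sqrt(5 + l) (N(l) = sqrt(5 + l) + 5 = 5 + sqrt(5 + l))
N(2) + h(-5)*L(1, 5) = (5 + sqrt(5 + 2)) + (-(-1)*I*sqrt(5)/25)*(2*5/(-4 + 1)) = (5 + sqrt(7)) + (-(-1)*I*sqrt(5)/25)*(2*5/(-3)) = (5 + sqrt(7)) + (I*sqrt(5)/25)*(2*5*(-1/3)) = (5 + sqrt(7)) + (I*sqrt(5)/25)*(-10/3) = (5 + sqrt(7)) - 2*I*sqrt(5)/15 = 5 + sqrt(7) - 2*I*sqrt(5)/15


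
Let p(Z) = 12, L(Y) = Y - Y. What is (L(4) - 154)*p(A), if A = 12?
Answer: -1848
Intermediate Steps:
L(Y) = 0
(L(4) - 154)*p(A) = (0 - 154)*12 = -154*12 = -1848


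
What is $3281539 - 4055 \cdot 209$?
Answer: $2434044$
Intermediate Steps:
$3281539 - 4055 \cdot 209 = 3281539 - 847495 = 2434044$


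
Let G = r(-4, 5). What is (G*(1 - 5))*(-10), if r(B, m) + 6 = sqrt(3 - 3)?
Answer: -240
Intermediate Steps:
r(B, m) = -6 (r(B, m) = -6 + sqrt(3 - 3) = -6 + sqrt(0) = -6 + 0 = -6)
G = -6
(G*(1 - 5))*(-10) = -6*(1 - 5)*(-10) = -6*(-4)*(-10) = 24*(-10) = -240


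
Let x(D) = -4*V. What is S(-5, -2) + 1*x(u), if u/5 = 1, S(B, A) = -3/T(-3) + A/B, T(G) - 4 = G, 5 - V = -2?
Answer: -153/5 ≈ -30.600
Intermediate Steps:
V = 7 (V = 5 - 1*(-2) = 5 + 2 = 7)
T(G) = 4 + G
S(B, A) = -3 + A/B (S(B, A) = -3/(4 - 3) + A/B = -3/1 + A/B = -3*1 + A/B = -3 + A/B)
u = 5 (u = 5*1 = 5)
x(D) = -28 (x(D) = -4*7 = -28)
S(-5, -2) + 1*x(u) = (-3 - 2/(-5)) + 1*(-28) = (-3 - 2*(-⅕)) - 28 = (-3 + ⅖) - 28 = -13/5 - 28 = -153/5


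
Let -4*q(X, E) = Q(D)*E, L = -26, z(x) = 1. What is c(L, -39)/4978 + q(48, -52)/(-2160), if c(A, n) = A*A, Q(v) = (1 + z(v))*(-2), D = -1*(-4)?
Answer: 214877/1344060 ≈ 0.15987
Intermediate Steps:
D = 4
Q(v) = -4 (Q(v) = (1 + 1)*(-2) = 2*(-2) = -4)
c(A, n) = A**2
q(X, E) = E (q(X, E) = -(-1)*E = E)
c(L, -39)/4978 + q(48, -52)/(-2160) = (-26)**2/4978 - 52/(-2160) = 676*(1/4978) - 52*(-1/2160) = 338/2489 + 13/540 = 214877/1344060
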